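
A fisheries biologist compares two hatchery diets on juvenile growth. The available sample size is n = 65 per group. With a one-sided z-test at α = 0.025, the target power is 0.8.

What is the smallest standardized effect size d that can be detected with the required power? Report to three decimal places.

Required noncentrality: δ = z_{0.025} + z_{0.20} = 1.960 + 0.842 = 2.802.
δ = d·√(n/2) ⇒ d = δ/√(n/2) = 2.802/√(65/2) = 0.4914.

d ≈ 0.491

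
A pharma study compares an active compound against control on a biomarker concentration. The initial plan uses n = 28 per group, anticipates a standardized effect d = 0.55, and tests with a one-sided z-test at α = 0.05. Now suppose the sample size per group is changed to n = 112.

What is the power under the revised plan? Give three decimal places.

Power ≈ 0.993

With n = 112 per group: δ = d·√(n/2) = 0.55 × √(112/2) = 4.1158. Critical value z_{0.05} = 1.645.
Revised power = P(Z > 1.645 − δ) = Φ(2.471) = 0.9933.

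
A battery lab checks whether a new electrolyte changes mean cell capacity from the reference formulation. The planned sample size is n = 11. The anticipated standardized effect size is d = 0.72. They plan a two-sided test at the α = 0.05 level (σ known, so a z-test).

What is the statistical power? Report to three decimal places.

Power ≈ 0.666

Noncentrality parameter: δ = d·√n = 0.72 × √11 = 2.3880
Critical value for a two-sided test at α = 0.05: z_{α/2} = 1.960.
Power = Φ(δ − 1.960) + Φ(−δ − 1.960) = Φ(0.428) + Φ(-4.348) = 0.6657 + 0.0000 = 0.6657.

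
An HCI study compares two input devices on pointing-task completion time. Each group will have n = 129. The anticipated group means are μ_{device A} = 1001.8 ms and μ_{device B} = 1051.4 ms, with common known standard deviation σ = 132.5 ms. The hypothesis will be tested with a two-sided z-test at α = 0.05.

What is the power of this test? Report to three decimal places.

Power ≈ 0.852

Standardized effect: d = |μ_{device A} − μ_{device B}| / σ = |1001.8 − 1051.4| / 132.5 = 0.3743
Noncentrality parameter: δ = d·√(n/2) = 0.3743 × √(129/2) = 3.0064
Critical value for a two-sided test at α = 0.05: z_{α/2} = 1.960.
Power = Φ(δ − 1.960) + Φ(−δ − 1.960) = Φ(1.046) + Φ(-4.966) = 0.8523 + 0.0000 = 0.8523.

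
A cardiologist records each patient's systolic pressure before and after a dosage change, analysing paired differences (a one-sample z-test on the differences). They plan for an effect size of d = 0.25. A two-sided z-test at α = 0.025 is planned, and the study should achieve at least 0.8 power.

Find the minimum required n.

For power 0.8 need Φ(δ − z_{0.0125}) = 0.8, so δ = z_{0.0125} + z_{0.20} = 2.241 + 0.842 = 3.083.
(Ignoring the negligible lower-tail rejection probability gives the usual closed-form inversion.)
δ = d·√n ⇒ n = (δ/d)² = (3.083 / 0.25)² = 152.08.
Round up to the next whole unit.

n = 153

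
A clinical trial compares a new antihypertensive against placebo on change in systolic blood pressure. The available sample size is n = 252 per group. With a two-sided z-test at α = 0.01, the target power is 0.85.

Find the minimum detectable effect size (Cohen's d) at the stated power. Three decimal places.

Required noncentrality: δ = z_{0.005} + z_{0.15} = 2.576 + 1.036 = 3.612.
(The second rejection-region term Φ(−δ − z_{α/2}) is negligible and dropped.)
δ = d·√(n/2) ⇒ d = δ/√(n/2) = 3.612/√(252/2) = 0.3218.

d ≈ 0.322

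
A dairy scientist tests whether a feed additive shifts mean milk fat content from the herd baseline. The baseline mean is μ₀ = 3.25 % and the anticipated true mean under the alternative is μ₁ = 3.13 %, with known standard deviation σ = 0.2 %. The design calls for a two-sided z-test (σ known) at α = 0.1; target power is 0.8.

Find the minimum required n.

Standardized effect: d = |μ₁ − μ₀| / σ = |3.13 − 3.25| / 0.2 = 0.6000
For power 0.8 need Φ(δ − z_{0.05}) = 0.8, so δ = z_{0.05} + z_{0.20} = 1.645 + 0.842 = 2.486.
(Ignoring the negligible lower-tail rejection probability gives the usual closed-form inversion.)
δ = d·√n ⇒ n = (δ/d)² = (2.486 / 0.6000)² = 17.17.
Rounding up, n = 18.

n = 18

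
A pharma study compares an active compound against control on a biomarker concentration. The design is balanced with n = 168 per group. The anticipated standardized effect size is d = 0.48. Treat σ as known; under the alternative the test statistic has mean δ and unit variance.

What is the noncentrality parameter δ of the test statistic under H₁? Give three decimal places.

δ ≈ 4.399

δ = d·√(n/2) = 0.48 × √(168/2) = 4.3993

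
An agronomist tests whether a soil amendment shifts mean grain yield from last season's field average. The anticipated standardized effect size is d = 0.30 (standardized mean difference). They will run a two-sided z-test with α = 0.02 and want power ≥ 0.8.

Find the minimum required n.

Set Φ(δ − 2.326) = 0.8; then δ − 2.326 = Φ⁻¹(0.8) = 0.842, giving δ = 3.168.
(Ignoring the negligible lower-tail rejection probability gives the usual closed-form inversion.)
δ = d·√n ⇒ n = (δ/d)² = (3.168 / 0.30)² = 111.51.
Rounding up, n = 112.

n = 112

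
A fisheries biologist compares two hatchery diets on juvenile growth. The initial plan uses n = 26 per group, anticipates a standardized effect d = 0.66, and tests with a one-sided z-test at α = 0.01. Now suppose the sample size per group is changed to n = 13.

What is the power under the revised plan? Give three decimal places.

Power ≈ 0.260

With n = 13 per group: δ = d·√(n/2) = 0.66 × √(13/2) = 1.6827. Critical value z_{0.01} = 2.326.
Revised power = P(Z > 2.326 − δ) = Φ(-0.644) = 0.2599.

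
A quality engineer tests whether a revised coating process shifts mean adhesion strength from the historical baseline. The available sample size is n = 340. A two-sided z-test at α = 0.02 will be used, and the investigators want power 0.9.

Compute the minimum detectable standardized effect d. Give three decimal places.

d ≈ 0.196

Need Φ(δ − 2.326) = 0.9, so δ = 2.326 + 1.282 = 3.608.
(Lower-tail contribution to power is negligible for δ > 0.)
δ = d·√n ⇒ d = δ/√n = 3.608/√340 = 0.1957.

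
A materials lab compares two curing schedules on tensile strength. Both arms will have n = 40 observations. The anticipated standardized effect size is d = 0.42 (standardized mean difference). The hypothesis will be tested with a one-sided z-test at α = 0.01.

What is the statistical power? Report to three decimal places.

Noncentrality parameter: δ = d·√(n/2) = 0.42 × √(40/2) = 1.8783
Critical value for a one-sided test at α = 0.01: z_α = 2.326.
Power = P(Z > 2.326 − δ) = Φ(-0.448) = 0.3271.

Power ≈ 0.327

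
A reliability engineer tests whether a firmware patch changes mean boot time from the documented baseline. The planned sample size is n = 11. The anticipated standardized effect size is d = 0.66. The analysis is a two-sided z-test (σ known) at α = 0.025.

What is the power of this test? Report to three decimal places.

Noncentrality parameter: δ = d·√n = 0.66 × √11 = 2.1890
Two-sided α = 0.025 → critical value z_{0.0125} = 2.241.
Power = Φ(δ − 2.241) + Φ(−δ − 2.241) = Φ(-0.052) + Φ(-4.430) = 0.4791 + 0.0000 = 0.4791.

Power ≈ 0.479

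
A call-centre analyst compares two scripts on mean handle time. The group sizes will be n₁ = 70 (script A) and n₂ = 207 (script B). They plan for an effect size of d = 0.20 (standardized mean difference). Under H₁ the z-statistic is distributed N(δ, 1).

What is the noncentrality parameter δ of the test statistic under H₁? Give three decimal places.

The noncentrality parameter scales effect size by the design's sample-size factor: δ = d / √(1/n₁ + 1/n₂) = 0.20 / √(1/70 + 1/207) = 1.4465

δ ≈ 1.447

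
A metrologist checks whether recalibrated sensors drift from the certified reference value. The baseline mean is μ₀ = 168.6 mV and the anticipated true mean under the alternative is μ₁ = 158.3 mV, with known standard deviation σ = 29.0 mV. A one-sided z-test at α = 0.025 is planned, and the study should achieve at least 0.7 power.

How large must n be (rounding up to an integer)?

Standardized effect: d = |μ₁ − μ₀| / σ = |158.3 − 168.6| / 29.0 = 0.3552
Set Φ(δ − 1.960) = 0.7; then δ − 1.960 = Φ⁻¹(0.7) = 0.524, giving δ = 2.484.
δ = d·√n ⇒ n = (δ/d)² = (2.484 / 0.3552)² = 48.93.
Rounding up, n = 49.

n = 49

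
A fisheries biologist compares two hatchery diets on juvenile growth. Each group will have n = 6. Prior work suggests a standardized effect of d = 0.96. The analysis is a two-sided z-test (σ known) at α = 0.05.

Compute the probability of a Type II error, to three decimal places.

β ≈ 0.617

Noncentrality parameter: δ = d·√(n/2) = 0.96 × √(6/2) = 1.6628
Critical value for a two-sided test at α = 0.05: z_{α/2} = 1.960.
Power = Φ(δ − 1.960) + Φ(−δ − 1.960) = Φ(-0.297) + Φ(-3.623) = 0.3832 + 0.0001 = 0.3833.
Type II error: β = 1 − power = 1 − 0.3833 = 0.6167.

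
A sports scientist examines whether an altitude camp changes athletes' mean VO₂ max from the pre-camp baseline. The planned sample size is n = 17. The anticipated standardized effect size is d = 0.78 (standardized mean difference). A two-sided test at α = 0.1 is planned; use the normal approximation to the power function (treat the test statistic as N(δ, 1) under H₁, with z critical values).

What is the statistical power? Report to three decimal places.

Power ≈ 0.942

Noncentrality parameter: δ = d·√n = 0.78 × √17 = 3.2160
Two-sided α = 0.1 → critical value z_{0.05} = 1.645.
Power = Φ(δ − 1.645) + Φ(−δ − 1.645) = Φ(1.571) + Φ(-4.861) = 0.9419 + 0.0000 = 0.9419.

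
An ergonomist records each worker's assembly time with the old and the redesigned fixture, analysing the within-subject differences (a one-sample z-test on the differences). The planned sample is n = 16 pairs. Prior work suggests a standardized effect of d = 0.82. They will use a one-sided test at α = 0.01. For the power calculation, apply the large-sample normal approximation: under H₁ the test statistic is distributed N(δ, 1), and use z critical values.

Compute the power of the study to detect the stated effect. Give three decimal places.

Power ≈ 0.830

Noncentrality parameter: δ = d·√n = 0.82 × √16 = 3.2800
Critical value for a one-sided test at α = 0.01: z_α = 2.326.
Power = Φ(δ − 2.326) = Φ(0.954) = 0.8299.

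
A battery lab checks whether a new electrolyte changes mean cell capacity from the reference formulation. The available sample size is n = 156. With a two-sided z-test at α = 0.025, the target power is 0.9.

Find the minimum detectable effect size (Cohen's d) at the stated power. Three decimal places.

d ≈ 0.282

Need Φ(δ − 2.241) = 0.9, so δ = 2.241 + 1.282 = 3.523.
(The second rejection-region term Φ(−δ − z_{α/2}) is negligible and dropped.)
δ = d·√n ⇒ d = δ/√n = 3.523/√156 = 0.2821.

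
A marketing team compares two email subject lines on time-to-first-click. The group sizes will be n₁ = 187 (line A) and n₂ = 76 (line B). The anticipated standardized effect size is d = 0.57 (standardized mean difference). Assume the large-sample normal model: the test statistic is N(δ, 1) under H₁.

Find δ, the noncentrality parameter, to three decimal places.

The noncentrality parameter scales effect size by the design's sample-size factor: δ = d / √(1/n₁ + 1/n₂) = 0.57 / √(1/187 + 1/76) = 4.1901

δ ≈ 4.190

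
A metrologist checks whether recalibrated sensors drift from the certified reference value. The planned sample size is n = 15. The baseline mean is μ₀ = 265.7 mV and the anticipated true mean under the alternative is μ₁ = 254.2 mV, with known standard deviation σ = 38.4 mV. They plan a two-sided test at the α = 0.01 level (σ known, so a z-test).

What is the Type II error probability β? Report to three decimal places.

β ≈ 0.922

Standardized effect: d = |μ₁ − μ₀| / σ = |254.2 − 265.7| / 38.4 = 0.2995
Noncentrality parameter: δ = d·√n = 0.2995 × √15 = 1.1599
Two-sided α = 0.01 → critical value z_{0.005} = 2.576.
Power = Φ(δ − 2.576) + Φ(−δ − 2.576) = Φ(-1.416) + Φ(-3.736) = 0.0784 + 0.0001 = 0.0785.
Type II error: β = 1 − power = 1 − 0.0785 = 0.9215.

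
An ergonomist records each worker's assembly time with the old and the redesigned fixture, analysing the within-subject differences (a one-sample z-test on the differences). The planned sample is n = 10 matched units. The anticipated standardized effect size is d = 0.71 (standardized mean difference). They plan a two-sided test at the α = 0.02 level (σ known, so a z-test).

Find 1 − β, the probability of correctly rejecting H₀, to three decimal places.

Noncentrality parameter: δ = d·√n = 0.71 × √10 = 2.2452
Two-sided α = 0.02 → critical value z_{0.01} = 2.326.
Power = Φ(δ − 2.326) + Φ(−δ − 2.326) = Φ(-0.081) + Φ(-4.572) = 0.4677 + 0.0000 = 0.4677.

Power ≈ 0.468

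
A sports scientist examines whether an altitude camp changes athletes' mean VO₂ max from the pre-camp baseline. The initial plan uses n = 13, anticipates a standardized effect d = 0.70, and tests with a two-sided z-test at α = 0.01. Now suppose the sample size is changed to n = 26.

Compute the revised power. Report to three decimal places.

Power ≈ 0.840

With n = 26: δ = d·√n = 0.70 × √26 = 3.5693. Critical value z_{0.005} = 2.576.
Revised power = Φ(δ − 2.576) + Φ(−δ − 2.576) = Φ(0.993) + Φ(-6.145) = 0.8398 + 0.0000 = 0.8398.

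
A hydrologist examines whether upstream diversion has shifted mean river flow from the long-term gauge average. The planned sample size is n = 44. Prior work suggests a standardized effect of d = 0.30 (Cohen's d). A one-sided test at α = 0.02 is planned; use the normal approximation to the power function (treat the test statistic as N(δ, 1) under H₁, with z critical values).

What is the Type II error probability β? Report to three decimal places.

β ≈ 0.525

Noncentrality parameter: δ = d·√n = 0.30 × √44 = 1.9900
Critical value for a one-sided test at α = 0.02: z_α = 2.054.
Power = P(Z > 2.054 − δ) = Φ(-0.064) = 0.4746.
Type II error: β = 1 − power = 1 − 0.4746 = 0.5254.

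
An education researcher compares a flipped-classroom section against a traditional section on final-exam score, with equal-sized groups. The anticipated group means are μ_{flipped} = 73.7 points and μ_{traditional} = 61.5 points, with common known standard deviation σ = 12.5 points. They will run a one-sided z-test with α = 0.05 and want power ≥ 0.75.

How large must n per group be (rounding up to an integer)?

n = 12 per group

Standardized effect: d = |μ_{flipped} − μ_{traditional}| / σ = |73.7 − 61.5| / 12.5 = 0.9760
For power 0.75 need Φ(δ − z_{0.05}) = 0.75, so δ = z_{0.05} + z_{0.25} = 1.645 + 0.674 = 2.319.
δ = d·√(n/2) ⇒ n = 2(δ/d)² = 2 × (2.319 / 0.9760)² = 11.29.
Round up to the next whole unit.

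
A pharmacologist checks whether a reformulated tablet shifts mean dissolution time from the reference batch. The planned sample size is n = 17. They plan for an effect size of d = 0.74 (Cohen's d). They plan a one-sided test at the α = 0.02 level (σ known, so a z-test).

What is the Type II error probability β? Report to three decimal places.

Noncentrality parameter: δ = d·√n = 0.74 × √17 = 3.0511
One-sided α = 0.02 → critical value z_{0.02} = 2.054.
Power = P(Z > 2.054 − δ) = Φ(0.997) = 0.8407.
Type II error: β = 1 − power = 1 − 0.8407 = 0.1593.

β ≈ 0.159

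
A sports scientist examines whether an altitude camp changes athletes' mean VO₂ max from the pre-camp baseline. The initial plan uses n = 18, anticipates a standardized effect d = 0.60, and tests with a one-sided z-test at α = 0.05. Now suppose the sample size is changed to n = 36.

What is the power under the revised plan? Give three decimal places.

With n = 36: δ = d·√n = 0.60 × √36 = 3.6000. Critical value z_{0.05} = 1.645.
Revised power = Φ(δ − 1.645) = Φ(1.955) = 0.9747.

Power ≈ 0.975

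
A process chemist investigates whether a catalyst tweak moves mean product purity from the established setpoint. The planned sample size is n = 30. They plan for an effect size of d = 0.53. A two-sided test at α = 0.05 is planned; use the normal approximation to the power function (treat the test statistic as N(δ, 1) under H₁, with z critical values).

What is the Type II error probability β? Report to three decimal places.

Noncentrality parameter: δ = d·√n = 0.53 × √30 = 2.9029
Two-sided α = 0.05 → critical value z_{0.025} = 1.960.
Power = Φ(δ − 1.960) + Φ(−δ − 1.960) = Φ(0.943) + Φ(-4.863) = 0.8272 + 0.0000 = 0.8272.
Type II error: β = 1 − power = 1 − 0.8272 = 0.1728.

β ≈ 0.173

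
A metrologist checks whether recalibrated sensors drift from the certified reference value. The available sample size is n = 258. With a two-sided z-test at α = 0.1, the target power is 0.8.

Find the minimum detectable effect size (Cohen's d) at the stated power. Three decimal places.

Required noncentrality: δ = z_{0.05} + z_{0.20} = 1.645 + 0.842 = 2.486.
(Lower-tail contribution to power is negligible for δ > 0.)
δ = d·√n ⇒ d = δ/√n = 2.486/√258 = 0.1548.

d ≈ 0.155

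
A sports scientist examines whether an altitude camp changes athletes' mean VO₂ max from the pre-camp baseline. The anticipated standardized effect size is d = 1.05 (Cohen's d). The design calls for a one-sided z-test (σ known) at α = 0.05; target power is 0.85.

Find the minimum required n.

n = 7

Set Φ(δ − 1.645) = 0.85; then δ − 1.645 = Φ⁻¹(0.85) = 1.036, giving δ = 2.681.
δ = d·√n ⇒ n = (δ/d)² = (2.681 / 1.05)² = 6.52.
Rounding up, n = 7.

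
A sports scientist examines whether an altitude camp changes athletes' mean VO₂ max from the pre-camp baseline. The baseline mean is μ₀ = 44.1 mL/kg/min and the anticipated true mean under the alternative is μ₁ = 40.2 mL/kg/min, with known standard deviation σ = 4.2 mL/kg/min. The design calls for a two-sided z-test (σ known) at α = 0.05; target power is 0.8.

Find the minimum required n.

n = 10

Standardized effect: d = |μ₁ − μ₀| / σ = |40.2 − 44.1| / 4.2 = 0.9286
For power 0.8 need Φ(δ − z_{0.025}) = 0.8, so δ = z_{0.025} + z_{0.20} = 1.960 + 0.842 = 2.802.
(Ignoring the negligible lower-tail rejection probability gives the usual closed-form inversion.)
δ = d·√n ⇒ n = (δ/d)² = (2.802 / 0.9286)² = 9.10.
Round up to the next whole unit.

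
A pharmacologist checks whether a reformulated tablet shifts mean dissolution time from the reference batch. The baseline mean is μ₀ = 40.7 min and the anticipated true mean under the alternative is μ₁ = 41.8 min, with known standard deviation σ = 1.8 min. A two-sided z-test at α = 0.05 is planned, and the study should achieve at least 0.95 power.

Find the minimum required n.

n = 35

Standardized effect: d = |μ₁ − μ₀| / σ = |41.8 − 40.7| / 1.8 = 0.6111
Set Φ(δ − 1.960) = 0.95; then δ − 1.960 = Φ⁻¹(0.95) = 1.645, giving δ = 3.605.
(Ignoring the negligible lower-tail rejection probability gives the usual closed-form inversion.)
δ = d·√n ⇒ n = (δ/d)² = (3.605 / 0.6111)² = 34.80.
Rounding up, n = 35.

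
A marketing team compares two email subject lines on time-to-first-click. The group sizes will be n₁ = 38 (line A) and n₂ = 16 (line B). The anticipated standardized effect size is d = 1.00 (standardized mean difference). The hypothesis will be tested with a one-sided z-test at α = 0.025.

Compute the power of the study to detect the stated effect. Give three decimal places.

Noncentrality parameter: δ = d / √(1/n₁ + 1/n₂) = 1.00 / √(1/38 + 1/16) = 3.3555
One-sided α = 0.025 → critical value z_{0.025} = 1.960.
Power = Φ(δ − 1.960) = Φ(1.396) = 0.9186.

Power ≈ 0.919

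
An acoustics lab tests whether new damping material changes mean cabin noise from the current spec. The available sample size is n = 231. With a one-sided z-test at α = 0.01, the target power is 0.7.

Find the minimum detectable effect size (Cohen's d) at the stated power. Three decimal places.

Need Φ(δ − 2.326) = 0.7, so δ = 2.326 + 0.524 = 2.851.
δ = d·√n ⇒ d = δ/√n = 2.851/√231 = 0.1876.

d ≈ 0.188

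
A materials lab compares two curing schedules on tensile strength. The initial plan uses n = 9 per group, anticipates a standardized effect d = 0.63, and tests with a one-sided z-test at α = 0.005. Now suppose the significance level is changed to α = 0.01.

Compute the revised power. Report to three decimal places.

Power ≈ 0.161

δ = d·√(n/2) = 0.63 × √(9/2) = 1.3364 (unchanged). New critical value: z_{0.01} = 2.326.
Revised power = Φ(δ − 2.326) = Φ(-0.990) = 0.1611.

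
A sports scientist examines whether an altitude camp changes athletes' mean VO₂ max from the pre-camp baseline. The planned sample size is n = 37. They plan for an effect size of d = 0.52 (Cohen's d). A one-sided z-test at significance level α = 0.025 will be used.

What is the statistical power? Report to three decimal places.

Noncentrality parameter: λ = d·√n = 0.52 × √37 = 3.1630
One-sided α = 0.025 → critical value z_{0.025} = 1.960.
Power = Φ(λ − 1.960) = Φ(1.203) = 0.8855.

Power ≈ 0.886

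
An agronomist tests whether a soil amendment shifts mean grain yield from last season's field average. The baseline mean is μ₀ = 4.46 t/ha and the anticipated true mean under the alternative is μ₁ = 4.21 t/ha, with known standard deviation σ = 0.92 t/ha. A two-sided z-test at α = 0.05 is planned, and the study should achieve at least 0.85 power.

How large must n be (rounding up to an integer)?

n = 122

Standardized effect: d = |μ₁ − μ₀| / σ = |4.21 − 4.46| / 0.92 = 0.2717
Set Φ(δ − 1.960) = 0.85; then δ − 1.960 = Φ⁻¹(0.85) = 1.036, giving δ = 2.996.
(For δ > 0 the lower-tail rejection region contributes negligibly to power, so the one-term inversion is standard.)
δ = d·√n ⇒ n = (δ/d)² = (2.996 / 0.2717)² = 121.59.
Rounding up, n = 122.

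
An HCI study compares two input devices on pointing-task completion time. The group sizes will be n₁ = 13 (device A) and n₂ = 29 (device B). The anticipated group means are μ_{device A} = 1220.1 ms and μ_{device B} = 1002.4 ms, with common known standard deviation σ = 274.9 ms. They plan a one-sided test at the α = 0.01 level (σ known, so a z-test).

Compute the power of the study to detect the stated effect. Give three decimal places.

Standardized effect: d = |μ_{device A} − μ_{device B}| / σ = |1220.1 − 1002.4| / 274.9 = 0.7919
Noncentrality parameter: λ = d / √(1/n₁ + 1/n₂) = 0.7919 / √(1/13 + 1/29) = 2.3726
Critical value for a one-sided test at α = 0.01: z_α = 2.326.
Power = P(Z > 2.326 − λ) = Φ(0.046) = 0.5185.

Power ≈ 0.518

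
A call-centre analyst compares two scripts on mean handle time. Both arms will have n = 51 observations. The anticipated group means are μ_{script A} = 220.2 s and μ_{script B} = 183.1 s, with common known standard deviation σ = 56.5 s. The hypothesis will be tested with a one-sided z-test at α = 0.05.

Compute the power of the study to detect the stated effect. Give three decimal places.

Power ≈ 0.953

Standardized effect: d = |μ_{script A} − μ_{script B}| / σ = |220.2 − 183.1| / 56.5 = 0.6566
Noncentrality parameter: δ = d·√(n/2) = 0.6566 × √(51/2) = 3.3159
Critical value for a one-sided test at α = 0.05: z_α = 1.645.
Power = Φ(δ − 1.645) = Φ(1.671) = 0.9526.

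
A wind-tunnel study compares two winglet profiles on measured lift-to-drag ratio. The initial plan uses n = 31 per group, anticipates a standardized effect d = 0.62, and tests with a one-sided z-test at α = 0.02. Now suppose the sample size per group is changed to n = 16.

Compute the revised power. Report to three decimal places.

Power ≈ 0.382

With n = 16 per group: δ = d·√(n/2) = 0.62 × √(16/2) = 1.7536. Critical value z_{0.02} = 2.054.
Revised power = P(Z > 2.054 − δ) = Φ(-0.300) = 0.3820.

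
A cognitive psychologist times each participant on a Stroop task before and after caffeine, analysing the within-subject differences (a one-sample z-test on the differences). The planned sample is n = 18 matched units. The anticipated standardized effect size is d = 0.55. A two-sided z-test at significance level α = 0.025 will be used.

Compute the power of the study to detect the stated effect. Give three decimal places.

Noncentrality parameter: δ = d·√n = 0.55 × √18 = 2.3335
Critical value for a two-sided test at α = 0.025: z_{α/2} = 2.241.
Power = Φ(δ − 2.241) + Φ(−δ − 2.241) = Φ(0.092) + Φ(-4.575) = 0.5367 + 0.0000 = 0.5367.

Power ≈ 0.537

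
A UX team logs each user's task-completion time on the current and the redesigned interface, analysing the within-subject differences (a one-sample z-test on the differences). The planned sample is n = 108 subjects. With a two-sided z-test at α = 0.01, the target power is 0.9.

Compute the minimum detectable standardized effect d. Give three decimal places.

d ≈ 0.371

Need Φ(δ − 2.576) = 0.9, so δ = 2.576 + 1.282 = 3.857.
(The second rejection-region term Φ(−δ − z_{α/2}) is negligible and dropped.)
δ = d·√n ⇒ d = δ/√n = 3.857/√108 = 0.3712.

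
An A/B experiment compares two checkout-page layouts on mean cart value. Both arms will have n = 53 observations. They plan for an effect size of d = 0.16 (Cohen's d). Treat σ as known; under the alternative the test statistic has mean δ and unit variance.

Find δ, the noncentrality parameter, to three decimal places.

δ ≈ 0.824

δ = d·√(n/2) = 0.16 × √(53/2) = 0.8237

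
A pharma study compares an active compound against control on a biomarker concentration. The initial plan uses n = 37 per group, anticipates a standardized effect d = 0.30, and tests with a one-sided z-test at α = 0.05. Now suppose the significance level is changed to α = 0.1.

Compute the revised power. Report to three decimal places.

Power ≈ 0.504

δ = d·√(n/2) = 0.30 × √(37/2) = 1.2903 (unchanged). New critical value: z_{0.1} = 1.282.
Revised power = Φ(δ − 1.282) = Φ(0.009) = 0.5035.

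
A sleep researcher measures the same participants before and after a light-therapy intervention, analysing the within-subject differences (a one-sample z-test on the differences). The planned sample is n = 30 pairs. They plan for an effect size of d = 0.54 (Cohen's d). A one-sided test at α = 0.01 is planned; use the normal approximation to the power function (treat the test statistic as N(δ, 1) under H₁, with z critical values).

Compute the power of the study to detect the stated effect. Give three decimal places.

Noncentrality parameter: λ = d·√n = 0.54 × √30 = 2.9577
Critical value for a one-sided test at α = 0.01: z_α = 2.326.
Power = Φ(λ − 2.326) = Φ(0.631) = 0.7361.

Power ≈ 0.736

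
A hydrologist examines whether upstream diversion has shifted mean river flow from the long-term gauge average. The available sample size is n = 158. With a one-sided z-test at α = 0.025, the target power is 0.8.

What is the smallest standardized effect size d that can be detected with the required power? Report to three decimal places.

d ≈ 0.223

Required noncentrality: δ = z_{0.025} + z_{0.20} = 1.960 + 0.842 = 2.802.
δ = d·√n ⇒ d = δ/√n = 2.802/√158 = 0.2229.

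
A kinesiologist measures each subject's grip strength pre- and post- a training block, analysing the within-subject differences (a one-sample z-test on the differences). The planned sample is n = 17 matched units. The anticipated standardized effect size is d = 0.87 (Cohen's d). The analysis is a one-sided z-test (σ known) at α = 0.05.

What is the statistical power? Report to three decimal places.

Noncentrality parameter: δ = d·√n = 0.87 × √17 = 3.5871
Critical value for a one-sided test at α = 0.05: z_α = 1.645.
Power = P(Z > 1.645 − δ) = Φ(1.942) = 0.9739.

Power ≈ 0.974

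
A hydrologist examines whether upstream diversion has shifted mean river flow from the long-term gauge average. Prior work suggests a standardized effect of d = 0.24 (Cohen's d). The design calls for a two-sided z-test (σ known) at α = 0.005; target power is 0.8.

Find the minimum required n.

For power 0.8 need Φ(δ − z_{0.0025}) = 0.8, so δ = z_{0.0025} + z_{0.20} = 2.807 + 0.842 = 3.649.
(Ignoring the negligible lower-tail rejection probability gives the usual closed-form inversion.)
δ = d·√n ⇒ n = (δ/d)² = (3.649 / 0.24)² = 231.12.
Round up to the next whole unit.

n = 232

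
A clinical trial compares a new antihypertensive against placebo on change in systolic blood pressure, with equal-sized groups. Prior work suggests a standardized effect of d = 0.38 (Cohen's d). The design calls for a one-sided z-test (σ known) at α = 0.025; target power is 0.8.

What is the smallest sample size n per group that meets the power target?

n = 109 per group

Set Φ(δ − 1.960) = 0.8; then δ − 1.960 = Φ⁻¹(0.8) = 0.842, giving δ = 2.802.
δ = d·√(n/2) ⇒ n = 2(δ/d)² = 2 × (2.802 / 0.38)² = 108.71.
Rounding up, n = 109 per group.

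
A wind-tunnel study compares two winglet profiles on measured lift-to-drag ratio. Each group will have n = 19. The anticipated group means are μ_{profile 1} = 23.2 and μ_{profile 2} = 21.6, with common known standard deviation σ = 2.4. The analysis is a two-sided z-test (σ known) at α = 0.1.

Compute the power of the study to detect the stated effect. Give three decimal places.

Power ≈ 0.659

Standardized effect: d = |μ_{profile 1} − μ_{profile 2}| / σ = |23.2 − 21.6| / 2.4 = 0.6667
Noncentrality parameter: δ = d·√(n/2) = 0.6667 × √(19/2) = 2.0548
Critical value for a two-sided test at α = 0.1: z_{α/2} = 1.645.
Power = Φ(δ − 1.645) + Φ(−δ − 1.645) = Φ(0.410) + Φ(-3.700) = 0.6591 + 0.0001 = 0.6592.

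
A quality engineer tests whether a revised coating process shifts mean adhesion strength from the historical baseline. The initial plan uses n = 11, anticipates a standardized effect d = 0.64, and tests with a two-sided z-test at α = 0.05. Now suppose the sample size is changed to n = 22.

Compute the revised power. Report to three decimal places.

With n = 22: δ = d·√n = 0.64 × √22 = 3.0019. Critical value z_{0.025} = 1.960.
Revised power = Φ(δ − 1.960) + Φ(−δ − 1.960) = Φ(1.042) + Φ(-4.962) = 0.8513 + 0.0000 = 0.8513.

Power ≈ 0.851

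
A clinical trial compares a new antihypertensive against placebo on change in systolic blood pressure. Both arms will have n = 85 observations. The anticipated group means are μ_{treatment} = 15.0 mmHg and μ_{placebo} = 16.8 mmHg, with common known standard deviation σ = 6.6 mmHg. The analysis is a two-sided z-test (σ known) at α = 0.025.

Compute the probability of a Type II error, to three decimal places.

β ≈ 0.678

Standardized effect: d = |μ_{treatment} − μ_{placebo}| / σ = |15.0 − 16.8| / 6.6 = 0.2727
Noncentrality parameter: λ = d·√(n/2) = 0.2727 × √(85/2) = 1.7780
Critical value for a two-sided test at α = 0.025: z_{α/2} = 2.241.
Power = Φ(λ − 2.241) + Φ(−λ − 2.241) = Φ(-0.463) + Φ(-4.019) = 0.3215 + 0.0000 = 0.3216.
Type II error: β = 1 − power = 1 − 0.3216 = 0.6784.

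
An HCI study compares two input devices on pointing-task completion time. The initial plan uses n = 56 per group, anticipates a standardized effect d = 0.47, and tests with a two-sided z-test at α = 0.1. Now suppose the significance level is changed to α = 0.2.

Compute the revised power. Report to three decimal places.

Power ≈ 0.886

δ = d·√(n/2) = 0.47 × √(56/2) = 2.4870 (unchanged). New critical value: z_{0.1} = 1.282.
Revised power = Φ(δ − 1.282) + Φ(−δ − 1.282) = Φ(1.205) + Φ(-3.769) = 0.8860 + 0.0001 = 0.8861.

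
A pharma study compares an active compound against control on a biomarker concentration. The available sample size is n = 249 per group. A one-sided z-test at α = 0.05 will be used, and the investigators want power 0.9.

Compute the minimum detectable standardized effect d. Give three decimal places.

d ≈ 0.262

Need Φ(δ − 1.645) = 0.9, so δ = 1.645 + 1.282 = 2.926.
δ = d·√(n/2) ⇒ d = δ/√(n/2) = 2.926/√(249/2) = 0.2623.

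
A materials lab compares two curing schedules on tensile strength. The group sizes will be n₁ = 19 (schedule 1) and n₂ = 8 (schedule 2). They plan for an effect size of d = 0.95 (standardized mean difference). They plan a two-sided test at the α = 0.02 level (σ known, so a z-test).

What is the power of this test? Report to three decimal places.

Noncentrality parameter: δ = d / √(1/n₁ + 1/n₂) = 0.95 / √(1/19 + 1/8) = 2.2540
Two-sided α = 0.02 → critical value z_{0.01} = 2.326.
Power = Φ(δ − 2.326) + Φ(−δ − 2.326) = Φ(-0.072) + Φ(-4.580) = 0.4712 + 0.0000 = 0.4712.

Power ≈ 0.471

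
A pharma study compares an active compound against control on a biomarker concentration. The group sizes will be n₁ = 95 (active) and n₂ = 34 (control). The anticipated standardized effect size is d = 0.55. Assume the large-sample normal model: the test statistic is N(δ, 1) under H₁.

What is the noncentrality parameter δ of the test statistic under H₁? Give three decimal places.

δ = d / √(1/n₁ + 1/n₂) = 0.55 / √(1/95 + 1/34) = 2.7521

δ ≈ 2.752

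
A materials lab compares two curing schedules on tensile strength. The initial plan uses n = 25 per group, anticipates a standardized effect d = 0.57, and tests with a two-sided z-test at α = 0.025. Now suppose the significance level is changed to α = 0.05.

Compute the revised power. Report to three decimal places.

δ = d·√(n/2) = 0.57 × √(25/2) = 2.0153 (unchanged). New critical value: z_{0.025} = 1.960.
Revised power = Φ(δ − 1.960) + Φ(−δ − 1.960) = Φ(0.055) + Φ(-3.975) = 0.5220 + 0.0000 = 0.5221.

Power ≈ 0.522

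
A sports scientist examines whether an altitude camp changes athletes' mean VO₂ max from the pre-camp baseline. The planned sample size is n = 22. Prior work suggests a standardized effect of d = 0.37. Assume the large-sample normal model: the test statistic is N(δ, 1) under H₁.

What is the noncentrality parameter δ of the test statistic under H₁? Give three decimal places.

δ ≈ 1.735

The noncentrality parameter scales effect size by the design's sample-size factor: δ = d·√n = 0.37 × √22 = 1.7355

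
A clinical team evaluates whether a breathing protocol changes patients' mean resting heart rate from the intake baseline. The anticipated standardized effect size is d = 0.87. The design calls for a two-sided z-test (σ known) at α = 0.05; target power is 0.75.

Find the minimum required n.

Set Φ(δ − 1.960) = 0.75; then δ − 1.960 = Φ⁻¹(0.75) = 0.674, giving δ = 2.634.
(For δ > 0 the lower-tail rejection region contributes negligibly to power, so the one-term inversion is standard.)
δ = d·√n ⇒ n = (δ/d)² = (2.634 / 0.87)² = 9.17.
Rounding up, n = 10.

n = 10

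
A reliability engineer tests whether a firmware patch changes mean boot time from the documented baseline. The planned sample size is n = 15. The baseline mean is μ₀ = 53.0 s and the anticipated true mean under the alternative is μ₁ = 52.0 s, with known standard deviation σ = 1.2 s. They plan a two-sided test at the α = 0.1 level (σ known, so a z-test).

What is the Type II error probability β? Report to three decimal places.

Standardized effect: d = |μ₁ − μ₀| / σ = |52.0 − 53.0| / 1.2 = 0.8333
Noncentrality parameter: δ = d·√n = 0.8333 × √15 = 3.2275
Critical value for a two-sided test at α = 0.1: z_{α/2} = 1.645.
Power = Φ(δ − 1.645) + Φ(−δ − 1.645) = Φ(1.583) + Φ(-4.872) = 0.9432 + 0.0000 = 0.9432.
Type II error: β = 1 − power = 1 − 0.9432 = 0.0568.

β ≈ 0.057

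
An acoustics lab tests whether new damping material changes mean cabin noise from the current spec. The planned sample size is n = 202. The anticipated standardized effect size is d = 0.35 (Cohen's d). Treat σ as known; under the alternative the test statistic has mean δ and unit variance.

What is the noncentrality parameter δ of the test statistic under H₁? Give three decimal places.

The noncentrality parameter scales effect size by the design's sample-size factor: δ = d·√n = 0.35 × √202 = 4.9744

δ ≈ 4.974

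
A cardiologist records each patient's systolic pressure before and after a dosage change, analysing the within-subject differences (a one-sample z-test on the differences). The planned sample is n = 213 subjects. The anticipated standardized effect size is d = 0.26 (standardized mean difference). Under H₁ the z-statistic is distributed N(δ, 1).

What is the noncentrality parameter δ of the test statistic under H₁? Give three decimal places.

δ ≈ 3.795

δ = d·√n = 0.26 × √213 = 3.7946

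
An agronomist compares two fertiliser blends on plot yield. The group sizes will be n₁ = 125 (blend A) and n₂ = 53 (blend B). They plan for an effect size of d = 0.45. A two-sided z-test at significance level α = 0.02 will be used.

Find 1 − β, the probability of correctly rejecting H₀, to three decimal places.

Noncentrality parameter: δ = d / √(1/n₁ + 1/n₂) = 0.45 / √(1/125 + 1/53) = 2.7453
Critical value for a two-sided test at α = 0.02: z_{α/2} = 2.326.
Power = Φ(δ − 2.326) + Φ(−δ − 2.326) = Φ(0.419) + Φ(-5.072) = 0.6624 + 0.0000 = 0.6624.

Power ≈ 0.662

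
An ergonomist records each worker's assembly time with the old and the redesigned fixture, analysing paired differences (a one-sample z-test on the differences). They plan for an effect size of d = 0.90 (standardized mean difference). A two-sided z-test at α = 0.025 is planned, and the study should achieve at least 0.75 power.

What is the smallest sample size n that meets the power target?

Set Φ(δ − 2.241) = 0.75; then δ − 2.241 = Φ⁻¹(0.75) = 0.674, giving δ = 2.916.
(The Φ(−δ − z_{α/2}) term is vanishingly small for δ > 0 and is dropped in the standard sample-size formula.)
δ = d·√n ⇒ n = (δ/d)² = (2.916 / 0.90)² = 10.50.
Round up to the next whole unit.

n = 11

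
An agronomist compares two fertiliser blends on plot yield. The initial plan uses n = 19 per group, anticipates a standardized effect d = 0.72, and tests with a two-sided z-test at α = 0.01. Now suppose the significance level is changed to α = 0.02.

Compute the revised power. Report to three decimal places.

δ = d·√(n/2) = 0.72 × √(19/2) = 2.2192 (unchanged). New critical value: z_{0.01} = 2.326.
Revised power = Φ(δ − 2.326) + Φ(−δ − 2.326) = Φ(-0.107) + Φ(-4.546) = 0.4573 + 0.0000 = 0.4573.

Power ≈ 0.457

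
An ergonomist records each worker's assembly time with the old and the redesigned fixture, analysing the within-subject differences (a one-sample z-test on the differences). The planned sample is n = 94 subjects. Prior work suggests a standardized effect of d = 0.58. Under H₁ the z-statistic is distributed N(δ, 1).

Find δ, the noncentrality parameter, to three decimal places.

δ = d·√n = 0.58 × √94 = 5.6233

δ ≈ 5.623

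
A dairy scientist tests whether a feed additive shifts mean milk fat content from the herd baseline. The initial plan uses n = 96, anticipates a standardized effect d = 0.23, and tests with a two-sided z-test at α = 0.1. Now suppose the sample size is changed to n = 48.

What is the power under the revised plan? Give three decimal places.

With n = 48: δ = d·√n = 0.23 × √48 = 1.5935. Critical value z_{0.05} = 1.645.
Revised power = Φ(δ − 1.645) + Φ(−δ − 1.645) = Φ(-0.051) + Φ(-3.238) = 0.4795 + 0.0006 = 0.4801.

Power ≈ 0.480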